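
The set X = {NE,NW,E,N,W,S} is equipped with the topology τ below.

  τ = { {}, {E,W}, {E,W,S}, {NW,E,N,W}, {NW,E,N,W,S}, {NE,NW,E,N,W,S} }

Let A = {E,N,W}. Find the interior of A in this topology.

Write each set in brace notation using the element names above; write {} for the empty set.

{E,W}

U open, U⊆A: {}, {E,W}. int(A) = ⋃ = {E,W}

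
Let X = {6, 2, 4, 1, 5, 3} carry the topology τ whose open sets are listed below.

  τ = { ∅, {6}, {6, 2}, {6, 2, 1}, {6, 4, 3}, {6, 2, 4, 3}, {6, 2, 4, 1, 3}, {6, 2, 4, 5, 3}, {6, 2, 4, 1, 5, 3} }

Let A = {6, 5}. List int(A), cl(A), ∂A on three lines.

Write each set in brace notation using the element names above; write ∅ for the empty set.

int(A) = {6}
cl(A)  = {6, 2, 4, 1, 5, 3}
∂A     = {2, 4, 1, 5, 3}

open subsets of A: ∅, {6}; so int(A) = {6}
closure: X∖int(X∖A) = X∖∅ = {6, 2, 4, 1, 5, 3}
∂A = {6, 2, 4, 1, 5, 3} minus {6} = {2, 4, 1, 5, 3}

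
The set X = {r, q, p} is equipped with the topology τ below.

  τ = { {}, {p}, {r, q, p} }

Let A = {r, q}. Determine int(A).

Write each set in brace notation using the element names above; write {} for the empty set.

{}

U open, U⊆A: {}. int(A) = ⋃ = {}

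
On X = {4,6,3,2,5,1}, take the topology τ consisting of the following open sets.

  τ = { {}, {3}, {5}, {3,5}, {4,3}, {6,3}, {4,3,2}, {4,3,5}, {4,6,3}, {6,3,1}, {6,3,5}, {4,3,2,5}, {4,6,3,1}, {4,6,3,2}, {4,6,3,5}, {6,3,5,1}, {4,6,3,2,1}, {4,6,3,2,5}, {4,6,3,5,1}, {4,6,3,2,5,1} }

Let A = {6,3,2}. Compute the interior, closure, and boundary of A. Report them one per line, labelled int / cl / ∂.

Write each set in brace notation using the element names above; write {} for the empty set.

int(A) = {6,3}
cl(A)  = {4,6,3,2,1}
∂A     = {4,2,1}

interior: largest open inside A is {6,3} (from {}, {3}, {6,3})
cl via duality: int({4,5,1}) = {5}, so X∖{5} = {4,6,3,2,1}
cl∖int = {4,2,1}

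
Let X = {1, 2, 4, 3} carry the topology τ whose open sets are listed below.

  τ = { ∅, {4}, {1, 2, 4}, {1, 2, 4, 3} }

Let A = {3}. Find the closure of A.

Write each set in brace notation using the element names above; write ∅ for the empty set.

{3}

X∖A={1, 2, 4}, int(X∖A)={1, 2, 4}, hence cl(A)={3}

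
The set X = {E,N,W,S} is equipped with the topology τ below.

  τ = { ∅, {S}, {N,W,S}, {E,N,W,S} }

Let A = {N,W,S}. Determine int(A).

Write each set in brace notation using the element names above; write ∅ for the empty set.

interior: largest open inside A is {N,W,S} (from ∅, {S}, {N,W,S})

{N,W,S}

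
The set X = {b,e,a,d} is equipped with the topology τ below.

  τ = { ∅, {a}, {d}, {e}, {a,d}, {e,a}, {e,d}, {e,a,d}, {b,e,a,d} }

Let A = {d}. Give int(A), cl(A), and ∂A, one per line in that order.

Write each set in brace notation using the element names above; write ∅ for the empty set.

opens ⊆ A: ∅, {d}; union → int = {d}
complement {b,e,a}; its interior {e,a}; cl(A) = X∖{e,a} = {b,d}
boundary = {b,d} ∖ {d} = {b}

int(A) = {d}
cl(A)  = {b,d}
∂A     = {b}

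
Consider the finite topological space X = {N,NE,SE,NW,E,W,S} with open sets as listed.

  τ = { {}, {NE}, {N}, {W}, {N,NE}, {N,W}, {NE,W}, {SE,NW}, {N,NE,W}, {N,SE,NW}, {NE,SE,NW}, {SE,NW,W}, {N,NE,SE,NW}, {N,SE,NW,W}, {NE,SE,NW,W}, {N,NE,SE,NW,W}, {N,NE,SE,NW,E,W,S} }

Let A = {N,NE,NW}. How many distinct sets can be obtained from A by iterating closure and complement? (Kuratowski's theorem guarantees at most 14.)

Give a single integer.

10

complement {SE,E,W,S}; its interior {W}; cl(A) = X∖{W} = {N,NE,SE,NW,E,S}
With k = closure, c = complement:
  1. A     = {N,NE,NW}
  2. kA    = {N,NE,SE,NW,E,S}
  3. cA    = {SE,E,W,S}
  4. ckA   = {W}
  5. kcA   = {SE,NW,E,W,S}
  6. kckA  = {E,W,S}
  7. ckcA  = {N,NE}
  8. ckckA = {N,NE,SE,NW}
  9. kckcA = {N,NE,E,S}
  10. ckckcA = {SE,NW,W}
k, c of each give nothing new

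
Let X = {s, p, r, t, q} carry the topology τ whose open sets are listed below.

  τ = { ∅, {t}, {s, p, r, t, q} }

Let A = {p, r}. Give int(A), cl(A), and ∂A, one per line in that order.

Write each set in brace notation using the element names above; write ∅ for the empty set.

int(A) = ∅
cl(A)  = {s, p, r, q}
∂A     = {s, p, r, q}

open subsets of A: ∅; so int(A) = ∅
closure: X∖int(X∖A) = X∖{t} = {s, p, r, q}
∂A = {s, p, r, q} minus ∅ = {s, p, r, q}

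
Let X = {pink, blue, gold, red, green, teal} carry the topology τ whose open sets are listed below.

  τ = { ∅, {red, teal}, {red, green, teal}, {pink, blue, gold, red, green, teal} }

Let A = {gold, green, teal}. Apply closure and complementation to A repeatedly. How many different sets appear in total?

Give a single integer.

cl via duality: int({pink, blue, red}) = ∅, so X∖∅ = {pink, blue, gold, red, green, teal}
Write k for closure, c for complement:
  1. A     = {gold, green, teal}
  2. kA    = {pink, blue, gold, red, green, teal}
  3. cA    = {pink, blue, red}
  4. ckA   = ∅
applying k or c yields no new set

4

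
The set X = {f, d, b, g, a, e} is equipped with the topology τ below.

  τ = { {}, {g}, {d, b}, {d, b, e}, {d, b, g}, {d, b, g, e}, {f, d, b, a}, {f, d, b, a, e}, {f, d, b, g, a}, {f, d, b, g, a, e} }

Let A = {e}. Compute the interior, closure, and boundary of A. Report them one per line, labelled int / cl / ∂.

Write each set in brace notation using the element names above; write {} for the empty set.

interior: largest open inside A is {} (from {})
cl via duality: int({f, d, b, g, a}) = {f, d, b, g, a}, so X∖{f, d, b, g, a} = {e}
cl∖int = {e}

int(A) = {}
cl(A)  = {e}
∂A     = {e}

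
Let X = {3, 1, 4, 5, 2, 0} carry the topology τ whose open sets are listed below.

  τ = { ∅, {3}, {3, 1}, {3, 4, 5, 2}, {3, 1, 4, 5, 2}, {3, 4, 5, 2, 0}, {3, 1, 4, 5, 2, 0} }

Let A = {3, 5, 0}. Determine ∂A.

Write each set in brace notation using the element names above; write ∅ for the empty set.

{1, 4, 5, 2, 0}

opens ⊆ A: ∅, {3}; union → int = {3}
complement {1, 4, 2}; its interior ∅; cl(A) = X∖∅ = {3, 1, 4, 5, 2, 0}
boundary = {3, 1, 4, 5, 2, 0} ∖ {3} = {1, 4, 5, 2, 0}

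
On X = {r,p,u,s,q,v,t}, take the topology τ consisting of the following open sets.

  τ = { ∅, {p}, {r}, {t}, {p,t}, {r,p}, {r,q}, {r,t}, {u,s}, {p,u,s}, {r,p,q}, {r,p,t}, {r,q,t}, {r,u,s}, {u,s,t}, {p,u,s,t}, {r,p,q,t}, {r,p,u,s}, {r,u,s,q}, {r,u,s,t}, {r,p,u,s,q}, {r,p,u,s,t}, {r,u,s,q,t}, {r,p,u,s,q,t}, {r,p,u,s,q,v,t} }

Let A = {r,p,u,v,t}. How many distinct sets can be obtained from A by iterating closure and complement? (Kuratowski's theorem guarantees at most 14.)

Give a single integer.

10

X∖A={s,q}, int(X∖A)=∅, hence cl(A)={r,p,u,s,q,v,t}
Orbit (k=closure, c=complement):
  1. A     = {r,p,u,v,t}
  2. kA    = {r,p,u,s,q,v,t}
  3. cA    = {s,q}
  4. ckA   = ∅
  5. kcA   = {u,s,q,v}
  6. ckcA  = {r,p,t}
  7. kckcA = {r,p,q,v,t}
  8. ckckcA = {u,s}
  9. kckckcA = {u,s,v}
  10. ckckckcA = {r,p,q,t}
(closed under both — stop)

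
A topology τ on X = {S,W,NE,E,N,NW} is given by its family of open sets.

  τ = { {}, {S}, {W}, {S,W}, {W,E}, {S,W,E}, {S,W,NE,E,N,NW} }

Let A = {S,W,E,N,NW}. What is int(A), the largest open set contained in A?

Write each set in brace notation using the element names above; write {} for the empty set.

open subsets of A: {}, {W}, {S}, {S,W}, {W,E}, {S,W,E}; so int(A) = {S,W,E}

{S,W,E}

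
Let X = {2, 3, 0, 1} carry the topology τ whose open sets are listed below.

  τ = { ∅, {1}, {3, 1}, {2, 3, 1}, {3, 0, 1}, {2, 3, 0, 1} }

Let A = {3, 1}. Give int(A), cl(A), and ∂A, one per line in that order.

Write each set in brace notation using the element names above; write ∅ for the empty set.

open subsets of A: ∅, {1}, {3, 1}; so int(A) = {3, 1}
closure: X∖int(X∖A) = X∖∅ = {2, 3, 0, 1}
∂A = {2, 3, 0, 1} minus {3, 1} = {2, 0}

int(A) = {3, 1}
cl(A)  = {2, 3, 0, 1}
∂A     = {2, 0}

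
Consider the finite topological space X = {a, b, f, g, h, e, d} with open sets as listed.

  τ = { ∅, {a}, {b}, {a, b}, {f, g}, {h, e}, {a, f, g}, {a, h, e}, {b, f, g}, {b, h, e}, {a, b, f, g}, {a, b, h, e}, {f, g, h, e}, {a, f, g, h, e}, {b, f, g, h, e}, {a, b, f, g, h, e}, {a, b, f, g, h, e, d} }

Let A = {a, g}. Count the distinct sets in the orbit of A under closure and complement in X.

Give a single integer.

10

complement {b, f, h, e, d}; its interior {b, h, e}; cl(A) = X∖{b, h, e} = {a, f, g, d}
With k = closure, c = complement:
  1. A     = {a, g}
  2. kA    = {a, f, g, d}
  3. cA    = {b, f, h, e, d}
  4. ckA   = {b, h, e}
  5. kcA   = {b, f, g, h, e, d}
  6. kckA  = {b, h, e, d}
  7. ckcA  = {a}
  8. ckckA = {a, f, g}
  9. kckcA = {a, d}
  10. ckckcA = {b, f, g, h, e}
k, c of each give nothing new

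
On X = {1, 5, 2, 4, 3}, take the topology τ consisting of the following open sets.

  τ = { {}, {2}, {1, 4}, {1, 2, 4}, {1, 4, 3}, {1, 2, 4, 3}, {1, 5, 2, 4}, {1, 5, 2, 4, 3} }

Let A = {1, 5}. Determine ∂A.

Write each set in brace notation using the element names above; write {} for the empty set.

{1, 5, 4, 3}

interior: largest open inside A is {} (from {})
cl via duality: int({2, 4, 3}) = {2}, so X∖{2} = {1, 5, 4, 3}
cl∖int = {1, 5, 4, 3}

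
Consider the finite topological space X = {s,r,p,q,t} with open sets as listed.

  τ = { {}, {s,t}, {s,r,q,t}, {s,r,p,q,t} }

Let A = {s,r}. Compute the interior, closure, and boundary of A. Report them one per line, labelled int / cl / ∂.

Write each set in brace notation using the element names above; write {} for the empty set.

U open, U⊆A: {}. int(A) = ⋃ = {}
X∖A={p,q,t}, int(X∖A)={}, hence cl(A)={s,r,p,q,t}
∂A: remove int from cl → {s,r,p,q,t}

int(A) = {}
cl(A)  = {s,r,p,q,t}
∂A     = {s,r,p,q,t}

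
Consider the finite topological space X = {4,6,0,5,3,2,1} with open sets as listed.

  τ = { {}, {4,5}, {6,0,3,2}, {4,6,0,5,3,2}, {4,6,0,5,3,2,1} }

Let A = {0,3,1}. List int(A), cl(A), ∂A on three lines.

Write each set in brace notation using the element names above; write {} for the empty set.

int(A) = {}
cl(A)  = {6,0,3,2,1}
∂A     = {6,0,3,2,1}

open subsets of A: {}; so int(A) = {}
closure: X∖int(X∖A) = X∖{4,5} = {6,0,3,2,1}
∂A = {6,0,3,2,1} minus {} = {6,0,3,2,1}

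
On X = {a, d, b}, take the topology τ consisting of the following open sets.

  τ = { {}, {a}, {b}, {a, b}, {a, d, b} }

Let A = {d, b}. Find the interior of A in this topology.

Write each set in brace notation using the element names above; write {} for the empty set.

{b}

interior: largest open inside A is {b} (from {}, {b})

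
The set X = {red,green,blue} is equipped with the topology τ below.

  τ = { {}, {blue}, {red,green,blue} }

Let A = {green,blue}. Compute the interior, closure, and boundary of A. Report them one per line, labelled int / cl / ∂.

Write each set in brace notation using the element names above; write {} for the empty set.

opens ⊆ A: {}, {blue}; union → int = {blue}
complement {red}; its interior {}; cl(A) = X∖{} = {red,green,blue}
boundary = {red,green,blue} ∖ {blue} = {red,green}

int(A) = {blue}
cl(A)  = {red,green,blue}
∂A     = {red,green}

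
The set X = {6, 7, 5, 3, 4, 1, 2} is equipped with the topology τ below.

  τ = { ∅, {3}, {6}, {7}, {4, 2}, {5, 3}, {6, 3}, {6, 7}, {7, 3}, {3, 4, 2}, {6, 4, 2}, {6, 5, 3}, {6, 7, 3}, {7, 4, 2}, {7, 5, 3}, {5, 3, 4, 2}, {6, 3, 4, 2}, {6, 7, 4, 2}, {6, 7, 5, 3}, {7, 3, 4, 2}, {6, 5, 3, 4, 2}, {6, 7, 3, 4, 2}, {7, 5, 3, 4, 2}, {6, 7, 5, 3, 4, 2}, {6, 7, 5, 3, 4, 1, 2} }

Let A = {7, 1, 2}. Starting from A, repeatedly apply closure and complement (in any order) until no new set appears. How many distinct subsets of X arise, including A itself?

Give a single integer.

cl via duality: int({6, 5, 3, 4}) = {6, 5, 3}, so X∖{6, 5, 3} = {7, 4, 1, 2}
Write k for closure, c for complement:
  1. A     = {7, 1, 2}
  2. kA    = {7, 4, 1, 2}
  3. cA    = {6, 5, 3, 4}
  4. ckA   = {6, 5, 3}
  5. kcA   = {6, 5, 3, 4, 1, 2}
  6. kckA  = {6, 5, 3, 1}
  7. ckcA  = {7}
  8. ckckA = {7, 4, 2}
  9. kckcA = {7, 1}
  10. ckckcA = {6, 5, 3, 4, 2}
applying k or c yields no new set

10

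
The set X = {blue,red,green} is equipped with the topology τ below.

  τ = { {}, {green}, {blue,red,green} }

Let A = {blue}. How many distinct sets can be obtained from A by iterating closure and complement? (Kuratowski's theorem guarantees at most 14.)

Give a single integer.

6

complement {red,green}; its interior {green}; cl(A) = X∖{green} = {blue,red}
With k = closure, c = complement:
  1. A     = {blue}
  2. kA    = {blue,red}
  3. cA    = {red,green}
  4. ckA   = {green}
  5. kcA   = {blue,red,green}
  6. ckcA  = {}
k, c of each give nothing new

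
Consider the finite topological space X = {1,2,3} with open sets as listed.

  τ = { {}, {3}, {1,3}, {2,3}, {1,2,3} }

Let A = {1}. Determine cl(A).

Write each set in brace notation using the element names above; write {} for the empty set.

{1}

X∖A={2,3}, int(X∖A)={2,3}, hence cl(A)={1}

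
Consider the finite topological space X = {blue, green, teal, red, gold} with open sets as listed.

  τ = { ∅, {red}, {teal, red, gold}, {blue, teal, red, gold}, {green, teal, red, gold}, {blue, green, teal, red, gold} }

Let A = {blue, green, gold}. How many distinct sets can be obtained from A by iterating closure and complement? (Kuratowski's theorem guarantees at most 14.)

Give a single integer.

closure: X∖int(X∖A) = X∖{red} = {blue, green, teal, gold}
Let k=closure and c=complement:
  1. A     = {blue, green, gold}
  2. kA    = {blue, green, teal, gold}
  3. cA    = {teal, red}
  4. ckA   = {red}
  5. kcA   = {blue, green, teal, red, gold}
  6. ckcA  = ∅
— saturated at 6

6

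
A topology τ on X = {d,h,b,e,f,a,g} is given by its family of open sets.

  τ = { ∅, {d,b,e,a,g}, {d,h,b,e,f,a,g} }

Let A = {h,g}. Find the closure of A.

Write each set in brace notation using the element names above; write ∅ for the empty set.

{d,h,b,e,f,a,g}

X∖A={d,b,e,f,a}, int(X∖A)=∅, hence cl(A)={d,h,b,e,f,a,g}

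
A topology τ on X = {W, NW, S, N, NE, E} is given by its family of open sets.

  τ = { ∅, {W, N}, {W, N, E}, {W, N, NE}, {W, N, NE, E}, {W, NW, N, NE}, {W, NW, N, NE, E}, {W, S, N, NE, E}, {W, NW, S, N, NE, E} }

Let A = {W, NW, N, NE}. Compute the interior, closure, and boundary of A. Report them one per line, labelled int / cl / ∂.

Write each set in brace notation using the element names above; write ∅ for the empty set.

opens ⊆ A: ∅, {W, N}, {W, N, NE}, {W, NW, N, NE}; union → int = {W, NW, N, NE}
complement {S, E}; its interior ∅; cl(A) = X∖∅ = {W, NW, S, N, NE, E}
boundary = {W, NW, S, N, NE, E} ∖ {W, NW, N, NE} = {S, E}

int(A) = {W, NW, N, NE}
cl(A)  = {W, NW, S, N, NE, E}
∂A     = {S, E}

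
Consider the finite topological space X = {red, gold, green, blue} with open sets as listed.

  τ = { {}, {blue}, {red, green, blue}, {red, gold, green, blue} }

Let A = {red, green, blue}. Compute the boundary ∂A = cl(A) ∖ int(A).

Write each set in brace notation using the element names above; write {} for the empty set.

{gold}

opens ⊆ A: {}, {blue}, {red, green, blue}; union → int = {red, green, blue}
complement {gold}; its interior {}; cl(A) = X∖{} = {red, gold, green, blue}
boundary = {red, gold, green, blue} ∖ {red, green, blue} = {gold}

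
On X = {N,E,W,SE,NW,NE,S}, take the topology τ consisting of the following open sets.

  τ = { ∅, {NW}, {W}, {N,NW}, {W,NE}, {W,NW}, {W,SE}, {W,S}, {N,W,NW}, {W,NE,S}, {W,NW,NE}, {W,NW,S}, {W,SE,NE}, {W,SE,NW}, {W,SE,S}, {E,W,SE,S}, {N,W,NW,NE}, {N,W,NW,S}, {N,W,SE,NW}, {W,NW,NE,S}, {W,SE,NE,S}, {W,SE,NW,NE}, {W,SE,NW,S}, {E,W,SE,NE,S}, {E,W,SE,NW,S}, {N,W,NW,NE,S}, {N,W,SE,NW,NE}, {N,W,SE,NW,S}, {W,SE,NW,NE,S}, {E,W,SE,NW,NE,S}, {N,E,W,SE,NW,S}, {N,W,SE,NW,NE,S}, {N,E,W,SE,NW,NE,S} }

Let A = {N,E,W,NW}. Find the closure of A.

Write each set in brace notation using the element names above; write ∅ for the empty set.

{N,E,W,SE,NW,NE,S}

X∖A={SE,NE,S}, int(X∖A)=∅, hence cl(A)={N,E,W,SE,NW,NE,S}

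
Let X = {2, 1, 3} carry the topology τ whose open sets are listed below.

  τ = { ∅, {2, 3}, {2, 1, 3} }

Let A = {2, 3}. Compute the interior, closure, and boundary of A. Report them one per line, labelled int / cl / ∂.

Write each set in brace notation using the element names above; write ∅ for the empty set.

U open, U⊆A: ∅, {2, 3}. int(A) = ⋃ = {2, 3}
X∖A={1}, int(X∖A)=∅, hence cl(A)={2, 1, 3}
∂A: remove int from cl → {1}

int(A) = {2, 3}
cl(A)  = {2, 1, 3}
∂A     = {1}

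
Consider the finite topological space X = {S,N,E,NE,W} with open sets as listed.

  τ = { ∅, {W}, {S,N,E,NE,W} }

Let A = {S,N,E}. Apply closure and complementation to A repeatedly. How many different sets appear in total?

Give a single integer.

complement {NE,W}; its interior {W}; cl(A) = X∖{W} = {S,N,E,NE}
With k = closure, c = complement:
  1. A     = {S,N,E}
  2. kA    = {S,N,E,NE}
  3. cA    = {NE,W}
  4. ckA   = {W}
  5. kcA   = {S,N,E,NE,W}
  6. ckcA  = ∅
k, c of each give nothing new

6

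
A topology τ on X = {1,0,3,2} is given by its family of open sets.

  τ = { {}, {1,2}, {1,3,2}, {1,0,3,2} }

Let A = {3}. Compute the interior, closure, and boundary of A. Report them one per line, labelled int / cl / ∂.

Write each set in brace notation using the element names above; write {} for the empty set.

int(A) = {}
cl(A)  = {0,3}
∂A     = {0,3}

opens ⊆ A: {}; union → int = {}
complement {1,0,2}; its interior {1,2}; cl(A) = X∖{1,2} = {0,3}
boundary = {0,3} ∖ {} = {0,3}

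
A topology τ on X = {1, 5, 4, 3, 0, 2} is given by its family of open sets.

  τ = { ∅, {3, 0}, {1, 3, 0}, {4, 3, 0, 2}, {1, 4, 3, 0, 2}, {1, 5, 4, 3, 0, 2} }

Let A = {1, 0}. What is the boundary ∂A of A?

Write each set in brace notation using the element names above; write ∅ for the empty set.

open subsets of A: ∅; so int(A) = ∅
closure: X∖int(X∖A) = X∖∅ = {1, 5, 4, 3, 0, 2}
∂A = {1, 5, 4, 3, 0, 2} minus ∅ = {1, 5, 4, 3, 0, 2}

{1, 5, 4, 3, 0, 2}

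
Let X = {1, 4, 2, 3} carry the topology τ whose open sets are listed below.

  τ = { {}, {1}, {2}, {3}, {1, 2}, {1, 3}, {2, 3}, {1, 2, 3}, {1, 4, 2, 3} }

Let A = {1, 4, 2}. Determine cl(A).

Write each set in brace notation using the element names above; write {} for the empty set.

{1, 4, 2}

complement {3}; its interior {3}; cl(A) = X∖{3} = {1, 4, 2}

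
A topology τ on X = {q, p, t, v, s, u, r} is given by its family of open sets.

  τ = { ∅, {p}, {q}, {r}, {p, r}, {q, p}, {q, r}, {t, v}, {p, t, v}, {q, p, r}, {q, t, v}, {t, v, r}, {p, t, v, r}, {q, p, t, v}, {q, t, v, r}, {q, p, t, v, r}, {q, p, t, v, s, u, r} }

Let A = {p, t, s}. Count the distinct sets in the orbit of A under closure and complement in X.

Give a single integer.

10

cl via duality: int({q, v, u, r}) = {q, r}, so X∖{q, r} = {p, t, v, s, u}
Write k for closure, c for complement:
  1. A     = {p, t, s}
  2. kA    = {p, t, v, s, u}
  3. cA    = {q, v, u, r}
  4. ckA   = {q, r}
  5. kcA   = {q, t, v, s, u, r}
  6. kckA  = {q, s, u, r}
  7. ckcA  = {p}
  8. ckckA = {p, t, v}
  9. kckcA = {p, s, u}
  10. ckckcA = {q, t, v, r}
applying k or c yields no new set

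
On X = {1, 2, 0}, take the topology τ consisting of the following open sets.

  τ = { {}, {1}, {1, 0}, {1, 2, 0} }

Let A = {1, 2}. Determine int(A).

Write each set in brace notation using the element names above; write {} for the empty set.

{1}

open subsets of A: {}, {1}; so int(A) = {1}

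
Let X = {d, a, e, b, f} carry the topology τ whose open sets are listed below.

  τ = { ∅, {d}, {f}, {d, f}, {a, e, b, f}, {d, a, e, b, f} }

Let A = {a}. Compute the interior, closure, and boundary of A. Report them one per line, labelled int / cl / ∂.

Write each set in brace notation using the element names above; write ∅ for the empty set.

interior: largest open inside A is ∅ (from ∅)
cl via duality: int({d, e, b, f}) = {d, f}, so X∖{d, f} = {a, e, b}
cl∖int = {a, e, b}

int(A) = ∅
cl(A)  = {a, e, b}
∂A     = {a, e, b}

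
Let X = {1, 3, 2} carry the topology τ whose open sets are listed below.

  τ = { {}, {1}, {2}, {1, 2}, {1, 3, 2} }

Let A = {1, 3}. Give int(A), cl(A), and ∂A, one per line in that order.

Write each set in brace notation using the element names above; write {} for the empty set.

U open, U⊆A: {}, {1}. int(A) = ⋃ = {1}
X∖A={2}, int(X∖A)={2}, hence cl(A)={1, 3}
∂A: remove int from cl → {3}

int(A) = {1}
cl(A)  = {1, 3}
∂A     = {3}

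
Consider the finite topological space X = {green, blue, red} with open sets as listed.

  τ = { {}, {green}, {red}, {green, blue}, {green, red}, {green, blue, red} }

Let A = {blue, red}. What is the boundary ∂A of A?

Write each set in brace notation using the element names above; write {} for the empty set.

{blue}

interior: largest open inside A is {red} (from {}, {red})
cl via duality: int({green}) = {green}, so X∖{green} = {blue, red}
cl∖int = {blue}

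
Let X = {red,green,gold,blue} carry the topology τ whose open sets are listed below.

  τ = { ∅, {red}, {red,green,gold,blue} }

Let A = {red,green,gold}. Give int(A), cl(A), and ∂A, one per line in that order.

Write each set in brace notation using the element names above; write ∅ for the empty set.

int(A) = {red}
cl(A)  = {red,green,gold,blue}
∂A     = {green,gold,blue}

U open, U⊆A: ∅, {red}. int(A) = ⋃ = {red}
X∖A={blue}, int(X∖A)=∅, hence cl(A)={red,green,gold,blue}
∂A: remove int from cl → {green,gold,blue}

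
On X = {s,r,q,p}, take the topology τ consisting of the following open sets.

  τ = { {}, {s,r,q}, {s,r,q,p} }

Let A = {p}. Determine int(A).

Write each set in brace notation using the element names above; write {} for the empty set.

{}

interior: largest open inside A is {} (from {})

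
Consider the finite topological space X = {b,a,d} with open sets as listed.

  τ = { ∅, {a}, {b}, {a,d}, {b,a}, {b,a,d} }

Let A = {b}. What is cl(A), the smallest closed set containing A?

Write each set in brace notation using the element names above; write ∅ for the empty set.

{b}

X∖A={a,d}, int(X∖A)={a,d}, hence cl(A)={b}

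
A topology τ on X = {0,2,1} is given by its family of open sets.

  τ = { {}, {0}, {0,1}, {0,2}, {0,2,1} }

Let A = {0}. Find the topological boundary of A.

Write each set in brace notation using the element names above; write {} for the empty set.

opens ⊆ A: {}, {0}; union → int = {0}
complement {2,1}; its interior {}; cl(A) = X∖{} = {0,2,1}
boundary = {0,2,1} ∖ {0} = {2,1}

{2,1}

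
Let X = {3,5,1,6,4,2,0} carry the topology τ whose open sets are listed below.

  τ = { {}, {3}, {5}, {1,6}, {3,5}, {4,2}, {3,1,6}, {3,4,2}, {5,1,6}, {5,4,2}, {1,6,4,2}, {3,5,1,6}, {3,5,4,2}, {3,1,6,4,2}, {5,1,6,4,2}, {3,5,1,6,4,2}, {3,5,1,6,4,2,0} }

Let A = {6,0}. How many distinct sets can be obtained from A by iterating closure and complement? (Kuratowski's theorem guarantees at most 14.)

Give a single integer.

X∖A={3,5,1,4,2}, int(X∖A)={3,5,4,2}, hence cl(A)={1,6,0}
Orbit (k=closure, c=complement):
  1. A     = {6,0}
  2. kA    = {1,6,0}
  3. cA    = {3,5,1,4,2}
  4. ckA   = {3,5,4,2}
  5. kcA   = {3,5,1,6,4,2,0}
  6. kckA  = {3,5,4,2,0}
  7. ckcA  = {}
  8. ckckA = {1,6}
(closed under both — stop)

8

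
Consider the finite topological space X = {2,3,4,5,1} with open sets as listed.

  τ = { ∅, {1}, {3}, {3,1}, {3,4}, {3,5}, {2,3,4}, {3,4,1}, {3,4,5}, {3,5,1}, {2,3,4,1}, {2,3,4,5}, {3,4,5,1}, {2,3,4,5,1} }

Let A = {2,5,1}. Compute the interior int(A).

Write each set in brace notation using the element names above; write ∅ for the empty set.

{1}

opens ⊆ A: ∅, {1}; union → int = {1}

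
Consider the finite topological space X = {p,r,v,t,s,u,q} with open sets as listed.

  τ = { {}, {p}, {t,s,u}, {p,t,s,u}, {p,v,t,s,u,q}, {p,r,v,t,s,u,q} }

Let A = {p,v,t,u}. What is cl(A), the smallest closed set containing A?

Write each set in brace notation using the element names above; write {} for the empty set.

{p,r,v,t,s,u,q}

complement {r,s,q}; its interior {}; cl(A) = X∖{} = {p,r,v,t,s,u,q}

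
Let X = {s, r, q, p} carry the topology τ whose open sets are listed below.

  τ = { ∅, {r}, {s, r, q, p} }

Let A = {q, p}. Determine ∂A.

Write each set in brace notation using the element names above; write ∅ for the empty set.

{s, q, p}

interior: largest open inside A is ∅ (from ∅)
cl via duality: int({s, r}) = {r}, so X∖{r} = {s, q, p}
cl∖int = {s, q, p}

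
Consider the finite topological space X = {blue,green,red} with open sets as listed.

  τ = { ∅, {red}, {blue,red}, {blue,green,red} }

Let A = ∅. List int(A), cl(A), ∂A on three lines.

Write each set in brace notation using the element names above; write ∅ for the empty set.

U open, U⊆A: ∅. int(A) = ⋃ = ∅
X∖A={blue,green,red}, int(X∖A)={blue,green,red}, hence cl(A)=∅
∂A: remove int from cl → ∅

int(A) = ∅
cl(A)  = ∅
∂A     = ∅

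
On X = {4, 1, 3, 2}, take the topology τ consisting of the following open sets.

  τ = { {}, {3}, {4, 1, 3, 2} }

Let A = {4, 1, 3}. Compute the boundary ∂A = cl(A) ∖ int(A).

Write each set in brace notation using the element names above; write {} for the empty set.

opens ⊆ A: {}, {3}; union → int = {3}
complement {2}; its interior {}; cl(A) = X∖{} = {4, 1, 3, 2}
boundary = {4, 1, 3, 2} ∖ {3} = {4, 1, 2}

{4, 1, 2}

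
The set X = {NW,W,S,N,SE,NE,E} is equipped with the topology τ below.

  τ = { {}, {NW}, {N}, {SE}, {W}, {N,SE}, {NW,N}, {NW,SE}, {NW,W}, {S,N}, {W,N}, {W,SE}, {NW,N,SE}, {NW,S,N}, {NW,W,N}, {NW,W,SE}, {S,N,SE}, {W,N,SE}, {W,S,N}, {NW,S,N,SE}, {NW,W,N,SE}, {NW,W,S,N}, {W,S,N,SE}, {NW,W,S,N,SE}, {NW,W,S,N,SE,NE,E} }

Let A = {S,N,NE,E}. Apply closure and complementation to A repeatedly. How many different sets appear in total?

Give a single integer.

4

complement {NW,W,SE}; its interior {NW,W,SE}; cl(A) = X∖{NW,W,SE} = {S,N,NE,E}
With k = closure, c = complement:
  1. A     = {S,N,NE,E}
  2. cA    = {NW,W,SE}
  3. kcA   = {NW,W,SE,NE,E}
  4. ckcA  = {S,N}
k, c of each give nothing new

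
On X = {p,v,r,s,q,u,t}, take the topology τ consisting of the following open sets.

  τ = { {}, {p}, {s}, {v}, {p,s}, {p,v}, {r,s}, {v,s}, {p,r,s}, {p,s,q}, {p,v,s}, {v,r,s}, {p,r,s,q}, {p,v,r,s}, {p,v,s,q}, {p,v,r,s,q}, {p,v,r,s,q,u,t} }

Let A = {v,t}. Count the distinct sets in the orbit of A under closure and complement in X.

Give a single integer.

closure: X∖int(X∖A) = X∖{p,r,s,q} = {v,u,t}
Let k=closure and c=complement:
  1. A     = {v,t}
  2. kA    = {v,u,t}
  3. cA    = {p,r,s,q,u}
  4. ckA   = {p,r,s,q}
  5. kcA   = {p,r,s,q,u,t}
  6. ckcA  = {v}
— saturated at 6

6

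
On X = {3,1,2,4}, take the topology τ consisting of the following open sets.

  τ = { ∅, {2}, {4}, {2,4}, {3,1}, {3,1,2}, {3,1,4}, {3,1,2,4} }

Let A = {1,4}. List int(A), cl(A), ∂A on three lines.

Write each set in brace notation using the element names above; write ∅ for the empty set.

opens ⊆ A: ∅, {4}; union → int = {4}
complement {3,2}; its interior {2}; cl(A) = X∖{2} = {3,1,4}
boundary = {3,1,4} ∖ {4} = {3,1}

int(A) = {4}
cl(A)  = {3,1,4}
∂A     = {3,1}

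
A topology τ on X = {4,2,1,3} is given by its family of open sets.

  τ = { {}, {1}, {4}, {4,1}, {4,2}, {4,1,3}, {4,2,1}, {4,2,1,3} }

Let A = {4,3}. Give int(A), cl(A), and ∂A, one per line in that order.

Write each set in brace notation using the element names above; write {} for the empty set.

int(A) = {4}
cl(A)  = {4,2,3}
∂A     = {2,3}

opens ⊆ A: {}, {4}; union → int = {4}
complement {2,1}; its interior {1}; cl(A) = X∖{1} = {4,2,3}
boundary = {4,2,3} ∖ {4} = {2,3}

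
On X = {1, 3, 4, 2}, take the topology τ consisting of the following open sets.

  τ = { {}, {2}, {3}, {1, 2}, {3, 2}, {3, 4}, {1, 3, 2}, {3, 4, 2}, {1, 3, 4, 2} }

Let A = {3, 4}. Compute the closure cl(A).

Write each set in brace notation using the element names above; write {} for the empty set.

{3, 4}

cl via duality: int({1, 2}) = {1, 2}, so X∖{1, 2} = {3, 4}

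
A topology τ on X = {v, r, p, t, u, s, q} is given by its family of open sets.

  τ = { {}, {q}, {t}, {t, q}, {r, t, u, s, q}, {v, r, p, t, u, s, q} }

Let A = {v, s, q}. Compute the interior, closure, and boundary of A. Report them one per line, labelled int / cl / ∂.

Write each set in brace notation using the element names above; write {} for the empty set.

int(A) = {q}
cl(A)  = {v, r, p, u, s, q}
∂A     = {v, r, p, u, s}

U open, U⊆A: {}, {q}. int(A) = ⋃ = {q}
X∖A={r, p, t, u}, int(X∖A)={t}, hence cl(A)={v, r, p, u, s, q}
∂A: remove int from cl → {v, r, p, u, s}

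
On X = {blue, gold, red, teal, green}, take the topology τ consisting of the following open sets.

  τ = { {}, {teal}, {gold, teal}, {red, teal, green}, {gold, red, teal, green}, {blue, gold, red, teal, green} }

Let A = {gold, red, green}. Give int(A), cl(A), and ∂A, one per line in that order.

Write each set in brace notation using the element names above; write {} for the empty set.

interior: largest open inside A is {} (from {})
cl via duality: int({blue, teal}) = {teal}, so X∖{teal} = {blue, gold, red, green}
cl∖int = {blue, gold, red, green}

int(A) = {}
cl(A)  = {blue, gold, red, green}
∂A     = {blue, gold, red, green}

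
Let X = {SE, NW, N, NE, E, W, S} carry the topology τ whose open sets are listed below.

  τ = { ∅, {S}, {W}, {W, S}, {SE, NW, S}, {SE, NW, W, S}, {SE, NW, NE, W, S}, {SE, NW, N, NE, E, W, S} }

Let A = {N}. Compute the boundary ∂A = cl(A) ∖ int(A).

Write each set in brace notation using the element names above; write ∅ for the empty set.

{N, E}

opens ⊆ A: ∅; union → int = ∅
complement {SE, NW, NE, E, W, S}; its interior {SE, NW, NE, W, S}; cl(A) = X∖{SE, NW, NE, W, S} = {N, E}
boundary = {N, E} ∖ ∅ = {N, E}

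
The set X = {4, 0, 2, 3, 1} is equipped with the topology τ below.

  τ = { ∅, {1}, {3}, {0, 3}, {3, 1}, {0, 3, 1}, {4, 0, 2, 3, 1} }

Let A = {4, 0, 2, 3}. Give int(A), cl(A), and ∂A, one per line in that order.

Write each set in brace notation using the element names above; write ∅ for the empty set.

int(A) = {0, 3}
cl(A)  = {4, 0, 2, 3}
∂A     = {4, 2}

U open, U⊆A: ∅, {3}, {0, 3}. int(A) = ⋃ = {0, 3}
X∖A={1}, int(X∖A)={1}, hence cl(A)={4, 0, 2, 3}
∂A: remove int from cl → {4, 2}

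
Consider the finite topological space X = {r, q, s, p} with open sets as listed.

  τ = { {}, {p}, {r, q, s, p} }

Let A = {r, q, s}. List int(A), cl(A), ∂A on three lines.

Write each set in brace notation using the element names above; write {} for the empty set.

int(A) = {}
cl(A)  = {r, q, s}
∂A     = {r, q, s}

interior: largest open inside A is {} (from {})
cl via duality: int({p}) = {p}, so X∖{p} = {r, q, s}
cl∖int = {r, q, s}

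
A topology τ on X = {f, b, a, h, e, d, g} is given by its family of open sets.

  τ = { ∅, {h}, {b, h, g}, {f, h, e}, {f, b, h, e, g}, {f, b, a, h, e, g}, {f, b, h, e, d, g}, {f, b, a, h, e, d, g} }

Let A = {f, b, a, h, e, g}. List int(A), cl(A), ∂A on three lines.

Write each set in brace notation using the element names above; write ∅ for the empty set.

int(A) = {f, b, a, h, e, g}
cl(A)  = {f, b, a, h, e, d, g}
∂A     = {d}

U open, U⊆A: ∅, {h}, {b, h, g}, {f, h, e}, {f, b, h, e, g}, {f, b, a, h, e, g}. int(A) = ⋃ = {f, b, a, h, e, g}
X∖A={d}, int(X∖A)=∅, hence cl(A)={f, b, a, h, e, d, g}
∂A: remove int from cl → {d}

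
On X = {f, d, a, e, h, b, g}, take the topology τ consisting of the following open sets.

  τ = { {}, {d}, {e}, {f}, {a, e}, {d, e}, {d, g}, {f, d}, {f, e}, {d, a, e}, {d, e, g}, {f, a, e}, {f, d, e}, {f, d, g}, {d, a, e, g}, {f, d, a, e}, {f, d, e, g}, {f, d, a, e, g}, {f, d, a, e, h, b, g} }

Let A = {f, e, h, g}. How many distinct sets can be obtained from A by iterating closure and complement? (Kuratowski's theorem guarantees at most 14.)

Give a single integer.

closure: X∖int(X∖A) = X∖{d} = {f, a, e, h, b, g}
Let k=closure and c=complement:
  1. A     = {f, e, h, g}
  2. kA    = {f, a, e, h, b, g}
  3. cA    = {d, a, b}
  4. ckA   = {d}
  5. kcA   = {d, a, h, b, g}
  6. kckA  = {d, h, b, g}
  7. ckcA  = {f, e}
  8. ckckA = {f, a, e}
  9. kckcA = {f, a, e, h, b}
  10. ckckcA = {d, g}
— saturated at 10

10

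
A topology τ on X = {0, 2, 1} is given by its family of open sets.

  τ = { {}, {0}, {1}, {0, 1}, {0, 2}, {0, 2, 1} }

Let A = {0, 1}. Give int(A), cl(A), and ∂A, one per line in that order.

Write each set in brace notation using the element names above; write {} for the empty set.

int(A) = {0, 1}
cl(A)  = {0, 2, 1}
∂A     = {2}

open subsets of A: {}, {0}, {1}, {0, 1}; so int(A) = {0, 1}
closure: X∖int(X∖A) = X∖{} = {0, 2, 1}
∂A = {0, 2, 1} minus {0, 1} = {2}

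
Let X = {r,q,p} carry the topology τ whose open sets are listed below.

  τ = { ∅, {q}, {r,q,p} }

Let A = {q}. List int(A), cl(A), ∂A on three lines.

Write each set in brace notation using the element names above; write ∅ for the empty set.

U open, U⊆A: ∅, {q}. int(A) = ⋃ = {q}
X∖A={r,p}, int(X∖A)=∅, hence cl(A)={r,q,p}
∂A: remove int from cl → {r,p}

int(A) = {q}
cl(A)  = {r,q,p}
∂A     = {r,p}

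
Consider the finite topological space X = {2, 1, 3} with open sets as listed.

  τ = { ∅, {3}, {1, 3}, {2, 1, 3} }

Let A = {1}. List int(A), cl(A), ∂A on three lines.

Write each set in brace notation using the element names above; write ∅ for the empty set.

int(A) = ∅
cl(A)  = {2, 1}
∂A     = {2, 1}

U open, U⊆A: ∅. int(A) = ⋃ = ∅
X∖A={2, 3}, int(X∖A)={3}, hence cl(A)={2, 1}
∂A: remove int from cl → {2, 1}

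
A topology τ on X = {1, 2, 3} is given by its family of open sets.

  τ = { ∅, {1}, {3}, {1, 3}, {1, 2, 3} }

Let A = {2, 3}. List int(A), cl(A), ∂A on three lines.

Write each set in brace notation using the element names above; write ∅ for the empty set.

int(A) = {3}
cl(A)  = {2, 3}
∂A     = {2}

open subsets of A: ∅, {3}; so int(A) = {3}
closure: X∖int(X∖A) = X∖{1} = {2, 3}
∂A = {2, 3} minus {3} = {2}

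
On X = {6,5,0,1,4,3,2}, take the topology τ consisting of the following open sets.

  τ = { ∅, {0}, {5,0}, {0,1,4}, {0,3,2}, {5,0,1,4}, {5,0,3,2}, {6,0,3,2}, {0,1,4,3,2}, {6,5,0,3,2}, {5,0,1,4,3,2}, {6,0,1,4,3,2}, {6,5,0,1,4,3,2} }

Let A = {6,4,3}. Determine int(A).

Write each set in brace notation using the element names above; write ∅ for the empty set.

∅

U open, U⊆A: ∅. int(A) = ⋃ = ∅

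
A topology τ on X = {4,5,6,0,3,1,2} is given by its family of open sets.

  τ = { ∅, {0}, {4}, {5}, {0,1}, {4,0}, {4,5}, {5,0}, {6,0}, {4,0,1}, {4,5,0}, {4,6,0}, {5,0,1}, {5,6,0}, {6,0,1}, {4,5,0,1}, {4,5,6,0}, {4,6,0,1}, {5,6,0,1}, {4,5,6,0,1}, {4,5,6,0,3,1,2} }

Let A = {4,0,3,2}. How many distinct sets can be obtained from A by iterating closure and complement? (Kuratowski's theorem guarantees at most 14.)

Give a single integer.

8

X∖A={5,6,1}, int(X∖A)={5}, hence cl(A)={4,6,0,3,1,2}
Orbit (k=closure, c=complement):
  1. A     = {4,0,3,2}
  2. kA    = {4,6,0,3,1,2}
  3. cA    = {5,6,1}
  4. ckA   = {5}
  5. kcA   = {5,6,3,1,2}
  6. kckA  = {5,3,2}
  7. ckcA  = {4,0}
  8. ckckA = {4,6,0,1}
(closed under both — stop)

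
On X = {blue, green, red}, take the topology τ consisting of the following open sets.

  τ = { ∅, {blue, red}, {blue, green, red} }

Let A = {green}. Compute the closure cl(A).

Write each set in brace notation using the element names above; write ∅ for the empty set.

complement {blue, red}; its interior {blue, red}; cl(A) = X∖{blue, red} = {green}

{green}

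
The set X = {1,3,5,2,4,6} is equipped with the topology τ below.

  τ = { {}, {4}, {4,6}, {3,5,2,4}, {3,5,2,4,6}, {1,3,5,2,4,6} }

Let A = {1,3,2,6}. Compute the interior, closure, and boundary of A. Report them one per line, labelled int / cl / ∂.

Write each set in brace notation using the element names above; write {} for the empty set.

interior: largest open inside A is {} (from {})
cl via duality: int({5,4}) = {4}, so X∖{4} = {1,3,5,2,6}
cl∖int = {1,3,5,2,6}

int(A) = {}
cl(A)  = {1,3,5,2,6}
∂A     = {1,3,5,2,6}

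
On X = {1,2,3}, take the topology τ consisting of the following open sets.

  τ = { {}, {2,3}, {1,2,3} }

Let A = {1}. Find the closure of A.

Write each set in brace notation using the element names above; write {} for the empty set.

{1}

X∖A={2,3}, int(X∖A)={2,3}, hence cl(A)={1}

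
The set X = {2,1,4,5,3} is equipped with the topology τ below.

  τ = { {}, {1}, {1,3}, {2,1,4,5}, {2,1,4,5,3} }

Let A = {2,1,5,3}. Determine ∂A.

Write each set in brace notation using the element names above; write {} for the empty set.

opens ⊆ A: {}, {1}, {1,3}; union → int = {1,3}
complement {4}; its interior {}; cl(A) = X∖{} = {2,1,4,5,3}
boundary = {2,1,4,5,3} ∖ {1,3} = {2,4,5}

{2,4,5}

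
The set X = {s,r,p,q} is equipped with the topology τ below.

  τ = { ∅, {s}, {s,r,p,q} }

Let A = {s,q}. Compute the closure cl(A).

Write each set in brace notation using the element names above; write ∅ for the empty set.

complement {r,p}; its interior ∅; cl(A) = X∖∅ = {s,r,p,q}

{s,r,p,q}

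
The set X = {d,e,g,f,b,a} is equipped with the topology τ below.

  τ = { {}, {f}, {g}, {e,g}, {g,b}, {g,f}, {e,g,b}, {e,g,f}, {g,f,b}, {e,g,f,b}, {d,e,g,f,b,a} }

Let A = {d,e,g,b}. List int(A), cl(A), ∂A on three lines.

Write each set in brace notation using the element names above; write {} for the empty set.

int(A) = {e,g,b}
cl(A)  = {d,e,g,b,a}
∂A     = {d,a}

opens ⊆ A: {}, {g}, {g,b}, {e,g}, {e,g,b}; union → int = {e,g,b}
complement {f,a}; its interior {f}; cl(A) = X∖{f} = {d,e,g,b,a}
boundary = {d,e,g,b,a} ∖ {e,g,b} = {d,a}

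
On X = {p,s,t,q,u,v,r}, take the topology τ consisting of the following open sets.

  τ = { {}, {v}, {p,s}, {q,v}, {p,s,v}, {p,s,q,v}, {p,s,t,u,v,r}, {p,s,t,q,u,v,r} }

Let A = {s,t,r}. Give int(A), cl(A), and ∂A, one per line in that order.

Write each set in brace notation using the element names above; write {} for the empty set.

int(A) = {}
cl(A)  = {p,s,t,u,r}
∂A     = {p,s,t,u,r}

open subsets of A: {}; so int(A) = {}
closure: X∖int(X∖A) = X∖{q,v} = {p,s,t,u,r}
∂A = {p,s,t,u,r} minus {} = {p,s,t,u,r}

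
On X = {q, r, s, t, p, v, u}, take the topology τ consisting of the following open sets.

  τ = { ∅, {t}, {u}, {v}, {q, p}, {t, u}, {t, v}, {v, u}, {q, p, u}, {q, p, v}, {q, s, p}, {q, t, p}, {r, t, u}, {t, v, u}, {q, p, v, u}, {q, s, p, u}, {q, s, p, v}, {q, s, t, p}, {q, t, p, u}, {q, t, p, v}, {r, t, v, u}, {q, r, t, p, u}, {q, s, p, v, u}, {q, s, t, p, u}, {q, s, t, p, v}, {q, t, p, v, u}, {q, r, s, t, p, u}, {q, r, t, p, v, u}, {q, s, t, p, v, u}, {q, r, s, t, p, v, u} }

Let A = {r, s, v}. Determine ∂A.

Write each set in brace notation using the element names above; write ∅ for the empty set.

interior: largest open inside A is {v} (from ∅, {v})
cl via duality: int({q, t, p, u}) = {q, t, p, u}, so X∖{q, t, p, u} = {r, s, v}
cl∖int = {r, s}

{r, s}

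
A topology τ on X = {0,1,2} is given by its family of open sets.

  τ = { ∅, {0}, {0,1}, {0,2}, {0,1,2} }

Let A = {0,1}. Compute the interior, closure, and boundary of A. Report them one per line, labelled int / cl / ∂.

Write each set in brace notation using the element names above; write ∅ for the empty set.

int(A) = {0,1}
cl(A)  = {0,1,2}
∂A     = {2}

U open, U⊆A: ∅, {0}, {0,1}. int(A) = ⋃ = {0,1}
X∖A={2}, int(X∖A)=∅, hence cl(A)={0,1,2}
∂A: remove int from cl → {2}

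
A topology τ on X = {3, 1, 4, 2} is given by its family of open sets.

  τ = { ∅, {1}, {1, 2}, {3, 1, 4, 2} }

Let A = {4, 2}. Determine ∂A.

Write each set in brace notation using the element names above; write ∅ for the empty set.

U open, U⊆A: ∅. int(A) = ⋃ = ∅
X∖A={3, 1}, int(X∖A)={1}, hence cl(A)={3, 4, 2}
∂A: remove int from cl → {3, 4, 2}

{3, 4, 2}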